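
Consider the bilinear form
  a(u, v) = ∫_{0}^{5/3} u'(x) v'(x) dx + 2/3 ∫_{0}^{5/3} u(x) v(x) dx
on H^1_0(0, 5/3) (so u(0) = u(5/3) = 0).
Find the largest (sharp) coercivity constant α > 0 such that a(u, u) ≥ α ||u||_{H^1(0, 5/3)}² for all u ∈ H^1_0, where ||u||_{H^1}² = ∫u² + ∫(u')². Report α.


α = (50 + 27*π^2)/(3*(25 + 9*π^2))

Coercivity of a(·,·) on H^1_0(0, 5/3) means a(u, u) ≥ α ||u||_{H^1}² for every u ∈ H^1_0.
The interval has length L = 5/3, and Poincaré/coercivity depend only on L. Here a(u, u) = ∫(u')² + (2/3)·∫u².
Here 0 < c = 2/3 < 1. The condition a(u,u) ≥ α||u||_{H^1}² reads (1−α)∫(u')² ≥ (α−c)∫u². Any admissible α is ≤ 1 (rapidly oscillating u have ∫u²/∫(u')² → 0), and α = 1 would force 0 ≥ (1−c)∫u², impossible since c < 1; so 1−α > 0. By the sharp Poincaré inequality on H^1_0 of an interval of length L, ∫(u')² ≥ (π/L)²∫u² with equality for the first sine mode sin(π(x−x₀)/L) (x₀ the left endpoint), so the inequality holds for all u iff (1−α)(π/L)² ≥ α − c, i.e. α ≤ ((π/L)² + c)/((π/L)² + 1) = (1 + c(L/π)²)/(1 + (L/π)²). With (π/L)² = 9*π^2/25 and c = 2/3, the largest admissible constant is α = ((π/L)² + c)/((π/L)² + 1).
Simplifying, α = (50 + 27*π^2)/(3*(25 + 9*π^2)).


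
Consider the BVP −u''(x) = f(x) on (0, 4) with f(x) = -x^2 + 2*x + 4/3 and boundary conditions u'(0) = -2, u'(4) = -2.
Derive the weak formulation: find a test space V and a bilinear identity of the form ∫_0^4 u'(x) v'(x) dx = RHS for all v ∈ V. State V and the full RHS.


V = H^1(0, 4) (v unrestricted at boundary; u is determined up to an additive constant); weak form: ∫_0^4 u'v' dx = ∫_0^4 (-x^2 + 2*x + 4/3) v dx − 2·v(4) + 2·v(0) for all v ∈ V.

Multiply both sides by a test function v and integrate from 0 to 4:
  ∫_0^4 −u''(x) v(x) dx = ∫_0^4 f(x) v(x) dx.
Integrate the LHS by parts once:
  ∫_0^4 −u'' v dx = −[u'(x) v(x)]_0^4 + ∫_0^4 u'(x) v'(x) dx.
Thus ∫_0^4 u'(x) v'(x) dx = ∫_0^4 f(x) v(x) dx + [u'(x) v(x)]_0^4.
Choose V so that boundary terms are either known or forced to vanish.
u has inhomogeneous Neumann u'(0) = -2, u'(4) = -2. [u' v]_0^4 = (-2)·v(4) − (-2)·v(0) = − 2·v(4) + 2·v(0). Take V = H^1(0, 4); boundary term becomes part of RHS.
Weak formulation: find u (satisfying any essential BC) such that ∫_0^4 u'(x) v'(x) dx = ∫_0^4 f v dx − 2·v(4) + 2·v(0) for all v ∈ V (Neumann data are natural BCs: they enter the RHS as boundary terms).
Substituting f(x) = -x^2 + 2*x + 4/3, the right-hand side is ∫_0^4 (-x^2 + 2*x + 4/3) v dx − 2·v(4) + 2·v(0).
Compatibility check (pure Neumann): taking v ≡ 1 ∈ V gives 0 = ∫_0^4 f dx + (-2) − (-2), i.e. ∫_0^4 f dx must equal u'(0) − u'(4) = 0. Indeed ∫_0^4 (-x^2 + 2*x + 4/3) dx = 0, so the data are compatible. The solution is then unique only up to an additive constant (fix it e.g. by requiring ∫_0^4 u dx = 0).


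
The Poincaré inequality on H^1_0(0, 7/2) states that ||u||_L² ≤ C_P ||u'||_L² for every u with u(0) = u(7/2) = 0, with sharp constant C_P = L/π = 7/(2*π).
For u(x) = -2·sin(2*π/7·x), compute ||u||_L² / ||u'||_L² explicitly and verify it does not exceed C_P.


||u||_L² / ||u'||_L² = 7/(2*π) = C_P.

u(x) = -2·sin(2*π/7·x), so u'(x) = -4*π*cos(2*π*x/7)/7.
Writing u(x) = A·sin(kπx/L) with A = -2 and k = 1, use ∫_0^L sin²(kπx/L) dx = L/2 and ∫_0^L cos²(kπx/L) dx = L/2.
u² = 4·sin²(2*π/7·x) and (u')² = 16*π^2/49·cos²(2*π/7·x), and each of sin², cos² integrates to L/2 = 7/4 over (0, 7/2).
∫_0^7/2 u² dx = 7, so ||u||_L² = sqrt(7).
∫_0^7/2 (u')² dx = 4*π^2/7, so ||u'||_L² = 2*sqrt(7)*π/7.
Ratio ||u||_L² / ||u'||_L² = 7/(2*π).
Sharp Poincaré constant on H^1_0(0, 7/2) is C_P = L/π = 7/(2*π), achieved by sin(2*π/7·x).
This is the k = 1 eigenfunction (up to amplitude), so the ratio equals the sharp Poincaré constant exactly.


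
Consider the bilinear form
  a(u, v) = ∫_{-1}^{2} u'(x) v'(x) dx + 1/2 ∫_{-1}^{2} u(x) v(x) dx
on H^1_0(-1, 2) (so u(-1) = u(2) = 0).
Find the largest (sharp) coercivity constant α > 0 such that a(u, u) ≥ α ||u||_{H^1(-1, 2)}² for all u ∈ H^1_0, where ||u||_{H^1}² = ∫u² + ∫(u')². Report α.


α = (9/2 + π^2)/(9 + π^2)

Coercivity of a(·,·) on H^1_0(-1, 2) means a(u, u) ≥ α ||u||_{H^1}² for every u ∈ H^1_0.
The interval has length L = 3, and Poincaré/coercivity depend only on L. Here a(u, u) = ∫(u')² + (1/2)·∫u².
Here 0 < c = 1/2 < 1. The condition a(u,u) ≥ α||u||_{H^1}² reads (1−α)∫(u')² ≥ (α−c)∫u². Any admissible α is ≤ 1 (rapidly oscillating u have ∫u²/∫(u')² → 0), and α = 1 would force 0 ≥ (1−c)∫u², impossible since c < 1; so 1−α > 0. By the sharp Poincaré inequality on H^1_0 of an interval of length L, ∫(u')² ≥ (π/L)²∫u² with equality for the first sine mode sin(π(x−x₀)/L) (x₀ the left endpoint), so the inequality holds for all u iff (1−α)(π/L)² ≥ α − c, i.e. α ≤ ((π/L)² + c)/((π/L)² + 1) = (1 + c(L/π)²)/(1 + (L/π)²). With (π/L)² = π^2/9 and c = 1/2, the largest admissible constant is α = ((π/L)² + c)/((π/L)² + 1).
Simplifying, α = (9/2 + π^2)/(9 + π^2).


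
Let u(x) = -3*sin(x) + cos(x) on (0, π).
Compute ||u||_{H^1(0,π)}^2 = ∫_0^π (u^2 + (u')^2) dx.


||u||_{H^1(0,π)}^2 = 10*π

u'(x) = -sin(x) - 3*cos(x).
Expand u² and (u')² and integrate term by term on (0, π), using: for integers n ≥ 1, ∫_0^π sin²(nx) dx = ∫_0^π cos²(nx) dx = π/2; for n ≠ n', ∫_0^π sin(nx)sin(n'x) dx = ∫_0^π cos(nx)cos(n'x) dx = 0; and by product-to-sum, ∫_0^π sin(nx)cos(n'x) dx = ½∫_0^π [sin((n+n')x) + sin((n−n')x)] dx, which is 0 when n+n' is even and 2n/(n²−n'²) when n+n' is odd (it need not vanish on (0, π)).
  u² squared terms: (-3)²·∫sin(x)² dx = 9·π/2 = 9*π/2;  (1)²·∫cos(x)² dx = 1·π/2 = π/2.
  u² cross terms: 2·(-3)·(1)·∫sin(x)·cos(x) dx = -6·(0) = 0.
  So ∫_0^π u² dx = 9*π/2 + π/2 + 0 = 5*π.
  (u')² squared terms: (-1)²·∫sin(x)² dx = 1·π/2 = π/2;  (-3)²·∫cos(x)² dx = 9·π/2 = 9*π/2.
  (u')² cross terms: 2·(-1)·(-3)·∫sin(x)·cos(x) dx = 6·(0) = 0.
  So ∫_0^π (u')² dx = π/2 + 9*π/2 + 0 = 5*π.
||u||_{H^1}^2 = (5*π) + (5*π) = 10*π.


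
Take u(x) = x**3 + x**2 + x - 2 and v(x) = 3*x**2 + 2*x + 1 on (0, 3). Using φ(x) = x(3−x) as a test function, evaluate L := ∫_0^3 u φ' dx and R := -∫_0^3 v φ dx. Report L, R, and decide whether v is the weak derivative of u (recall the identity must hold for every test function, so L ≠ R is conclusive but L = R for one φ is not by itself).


LHS = -1089/20, RHS = -1089/20. Yes, v = u' weakly.

u(x) = x**3 + x**2 + x - 2, classical derivative u'(x) = 3*x**2 + 2*x + 1.
φ(x) = x(3−x), so φ'(x) = 3 - 2*x.
Note φ(0) = φ(3) = 0, so the boundary term u·φ vanishes.
LHS = ∫_0^3 u(x) φ'(x) dx = ∫_0^3 (-2*x^4 + x^3 + x^2 + 7*x - 6) dx. Term by term:
  ∫_0^3 -2*x^4 dx = -486/5;  ∫_0^3 x^3 dx = 81/4;  ∫_0^3 x^2 dx = 9;
  ∫_0^3 7*x dx = 63/2;  ∫_0^3 -6 dx = -18.
Sum: -486/5 + 81/4 + 9 + 63/2 − 18 = -1089/20.
So LHS = -1089/20.
∫_0^3 v(x) φ(x) dx = ∫_0^3 (-3*x^4 + 7*x^3 + 5*x^2 + 3*x) dx. Term by term:
  ∫_0^3 -3*x^4 dx = -729/5;  ∫_0^3 7*x^3 dx = 567/4;  ∫_0^3 5*x^2 dx = 45;
  ∫_0^3 3*x dx = 27/2.
Sum: -729/5 + 567/4 + 45 + 27/2 = 1089/20.
So RHS = -∫_0^3 v(x) φ(x) dx = -1089/20.
LHS = RHS, so the identity holds for this test φ.
Moreover u is smooth here and v(x) = u'(x) = 3*x**2 + 2*x + 1 pointwise, so the identity holds for every test function. Hence v is the weak derivative of u.


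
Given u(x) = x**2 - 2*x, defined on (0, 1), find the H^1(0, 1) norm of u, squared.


||u||_{H^1}^2 = 28/15

The H^1 norm (squared) on an interval (0, L) is
  ||u||_{H^1}^2 = ∫_0^L u(x)^2 dx + ∫_0^L u'(x)^2 dx.
Compute u'(x) = 2*x - 2.
Then u(x)^2 = x**4 - 4*x**3 + 4*x**2 and u'(x)^2 = 4*x**2 - 8*x + 4.
Integrate each monomial from 0 to 1 using ∫_0^1 c·x^n dx = c·1^(n+1)/(n+1):
  ∫_0^1 u(x)^2 dx = ∫_0^1 (x^4 - 4*x^3 + 4*x^2) dx. Term by term:
    ∫_0^1 x^4 dx = 1/5;  ∫_0^1 -4*x^3 dx = -1;  ∫_0^1 4*x^2 dx = 4/3.
  Sum: 1/5 − 1 + 4/3 = 8/15.
  ∫_0^1 u'(x)^2 dx = ∫_0^1 (4*x^2 - 8*x + 4) dx. Term by term:
    ∫_0^1 4*x^2 dx = 4/3;  ∫_0^1 -8*x dx = -4;  ∫_0^1 4 dx = 4.
  Sum: 4/3 − 4 + 4 = 4/3.
Adding: ||u||_{H^1}^2 = 8/15 + 4/3 = 28/15.


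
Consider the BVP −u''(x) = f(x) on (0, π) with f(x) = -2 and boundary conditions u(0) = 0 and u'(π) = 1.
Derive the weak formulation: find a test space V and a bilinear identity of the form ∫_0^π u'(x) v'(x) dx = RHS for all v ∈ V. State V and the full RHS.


V = {v ∈ H^1(0, π) : v(0) = 0} (test functions vanish at x = 0 where u is specified); weak form: ∫_0^π u'v' dx = ∫_0^π (-2) v dx + v(π) for all v ∈ V.

Multiply both sides by a test function v and integrate from 0 to π:
  ∫_0^π −u''(x) v(x) dx = ∫_0^π f(x) v(x) dx.
Integrate the LHS by parts once:
  ∫_0^π −u'' v dx = −[u'(x) v(x)]_0^π + ∫_0^π u'(x) v'(x) dx.
Thus ∫_0^π u'(x) v'(x) dx = ∫_0^π f(x) v(x) dx + [u'(x) v(x)]_0^π.
Choose V so that boundary terms are either known or forced to vanish.
Mixed BC: u(0) = 0 (Dirichlet) and u'(π) = 1 (Neumann). Define V = {v ∈ H^1(0, π) : v(0) = 0}. Then [u' v]_0^π = u'(π)·v(π) − u'(0)·0 = v(π).
Weak formulation: find u (satisfying any essential BC) such that ∫_0^π u'(x) v'(x) dx = ∫_0^π f v dx + v(π) for all v ∈ V (Dirichlet at 0 absorbed into V; Neumann datum at x = π contributes the boundary term).
Substituting f(x) = -2, the right-hand side is ∫_0^π (-2) v dx + v(π).


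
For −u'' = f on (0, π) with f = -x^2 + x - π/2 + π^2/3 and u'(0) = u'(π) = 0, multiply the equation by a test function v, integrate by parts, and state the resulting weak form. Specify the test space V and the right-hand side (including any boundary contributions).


V = H^1(0, π) (no boundary constraint on v; u is determined up to an additive constant); weak form: ∫_0^π u'v' dx = ∫_0^π (-x^2 + x - π/2 + π^2/3) v dx for all v ∈ V.

Multiply both sides by a test function v and integrate from 0 to π:
  ∫_0^π −u''(x) v(x) dx = ∫_0^π f(x) v(x) dx.
Integrate the LHS by parts once:
  ∫_0^π −u'' v dx = −[u'(x) v(x)]_0^π + ∫_0^π u'(x) v'(x) dx.
Thus ∫_0^π u'(x) v'(x) dx = ∫_0^π f(x) v(x) dx + [u'(x) v(x)]_0^π.
Choose V so that boundary terms are either known or forced to vanish.
u has homogeneous Neumann: u'(0) = u'(π) = 0. So [u' v]_0^π = 0·v(π) − 0·v(0) = 0 for any v; take V = H^1(0, π).
Weak formulation: find u (satisfying any essential BC) such that ∫_0^π u'(x) v'(x) dx = ∫_0^π f v dx for all v ∈ V (homogeneous Neumann, so boundary terms vanish).
Substituting f(x) = -x^2 + x - π/2 + π^2/3, the right-hand side is ∫_0^π (-x^2 + x - π/2 + π^2/3) v dx.
Compatibility check (pure Neumann): taking v ≡ 1 ∈ V gives 0 = ∫_0^π f dx + (0) − (0), i.e. ∫_0^π f dx must equal u'(0) − u'(π) = 0. Indeed ∫_0^π (-x^2 + x - π/2 + π^2/3) dx = 0, so the data are compatible. The solution is then unique only up to an additive constant (fix it e.g. by requiring ∫_0^π u dx = 0).


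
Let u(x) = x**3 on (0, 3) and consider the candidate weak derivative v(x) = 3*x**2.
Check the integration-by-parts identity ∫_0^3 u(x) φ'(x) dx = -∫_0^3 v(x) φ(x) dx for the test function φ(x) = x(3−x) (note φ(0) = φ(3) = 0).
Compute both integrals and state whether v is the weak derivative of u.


LHS = -729/20, RHS = -729/20. Yes, v = u' weakly.

u(x) = x**3, classical derivative u'(x) = 3*x**2.
φ(x) = x(3−x), so φ'(x) = 3 - 2*x.
Note φ(0) = φ(3) = 0, so the boundary term u·φ vanishes.
LHS = ∫_0^3 u(x) φ'(x) dx = ∫_0^3 (-2*x^4 + 3*x^3) dx. Term by term:
  ∫_0^3 -2*x^4 dx = -486/5;  ∫_0^3 3*x^3 dx = 243/4.
Sum: -486/5 + 243/4 = -729/20.
So LHS = -729/20.
∫_0^3 v(x) φ(x) dx = ∫_0^3 (-3*x^4 + 9*x^3) dx. Term by term:
  ∫_0^3 -3*x^4 dx = -729/5;  ∫_0^3 9*x^3 dx = 729/4.
Sum: -729/5 + 729/4 = 729/20.
So RHS = -∫_0^3 v(x) φ(x) dx = -729/20.
LHS = RHS, so the identity holds for this test φ.
Moreover u is smooth here and v(x) = u'(x) = 3*x**2 pointwise, so the identity holds for every test function. Hence v is the weak derivative of u.


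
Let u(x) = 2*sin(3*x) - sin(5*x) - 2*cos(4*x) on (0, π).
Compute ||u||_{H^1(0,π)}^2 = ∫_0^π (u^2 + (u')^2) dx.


||u||_{H^1(0,π)}^2 = 12104/63 + 67*π

u'(x) = 8*sin(4*x) + 6*cos(3*x) - 5*cos(5*x).
Expand u² and (u')² and integrate term by term on (0, π), using: for integers n ≥ 1, ∫_0^π sin²(nx) dx = ∫_0^π cos²(nx) dx = π/2; for n ≠ n', ∫_0^π sin(nx)sin(n'x) dx = ∫_0^π cos(nx)cos(n'x) dx = 0; and by product-to-sum, ∫_0^π sin(nx)cos(n'x) dx = ½∫_0^π [sin((n+n')x) + sin((n−n')x)] dx, which is 0 when n+n' is even and 2n/(n²−n'²) when n+n' is odd (it need not vanish on (0, π)).
  u² squared terms: (-1)²·∫sin(5x)² dx = 1·π/2 = π/2;  (-2)²·∫cos(4x)² dx = 4·π/2 = 2*π;  (2)²·∫sin(3x)² dx = 4·π/2 = 2*π.
  u² cross terms: 2·(-1)·(-2)·∫sin(5x)·cos(4x) dx = 4·(10/9) = 40/9;  2·(-1)·(2)·∫sin(5x)·sin(3x) dx = -4·(0) = 0;  2·(-2)·(2)·∫cos(4x)·sin(3x) dx = -8·(-6/7) = 48/7.
  So ∫_0^π u² dx = π/2 + 2*π + 2*π + 40/9 + 0 + 48/7 = 712/63 + 9*π/2.
  (u')² squared terms: (-5)²·∫cos(5x)² dx = 25·π/2 = 25*π/2;  (6)²·∫cos(3x)² dx = 36·π/2 = 18*π;  (8)²·∫sin(4x)² dx = 64·π/2 = 32*π.
  (u')² cross terms: 2·(-5)·(6)·∫cos(5x)·cos(3x) dx = -60·(0) = 0;  2·(-5)·(8)·∫cos(5x)·sin(4x) dx = -80·(-8/9) = 640/9;  2·(6)·(8)·∫cos(3x)·sin(4x) dx = 96·(8/7) = 768/7.
  So ∫_0^π (u')² dx = 25*π/2 + 18*π + 32*π + 0 + 640/9 + 768/7 = 11392/63 + 125*π/2.
||u||_{H^1}^2 = (712/63 + 9*π/2) + (11392/63 + 125*π/2) = 12104/63 + 67*π.


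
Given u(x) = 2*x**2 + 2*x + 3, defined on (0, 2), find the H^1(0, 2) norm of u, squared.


||u||_{H^1}^2 = 3374/15

The H^1 norm (squared) on an interval (0, L) is
  ||u||_{H^1}^2 = ∫_0^L u(x)^2 dx + ∫_0^L u'(x)^2 dx.
Compute u'(x) = 4*x + 2.
Then u(x)^2 = 4*x**4 + 8*x**3 + 16*x**2 + 12*x + 9 and u'(x)^2 = 16*x**2 + 16*x + 4.
Integrate each monomial from 0 to 2 using ∫_0^2 c·x^n dx = c·2^(n+1)/(n+1):
  ∫_0^2 u(x)^2 dx = ∫_0^2 (4*x^4 + 8*x^3 + 16*x^2 + 12*x + 9) dx. Term by term:
    ∫_0^2 4*x^4 dx = 128/5;  ∫_0^2 8*x^3 dx = 32;  ∫_0^2 16*x^2 dx = 128/3;
    ∫_0^2 12*x dx = 24;  ∫_0^2 9 dx = 18.
  Sum: 128/5 + 32 + 128/3 + 24 + 18 = 2134/15.
  ∫_0^2 u'(x)^2 dx = ∫_0^2 (16*x^2 + 16*x + 4) dx. Term by term:
    ∫_0^2 16*x^2 dx = 128/3;  ∫_0^2 16*x dx = 32;  ∫_0^2 4 dx = 8.
  Sum: 128/3 + 32 + 8 = 248/3.
Adding: ||u||_{H^1}^2 = 2134/15 + 248/3 = 3374/15.


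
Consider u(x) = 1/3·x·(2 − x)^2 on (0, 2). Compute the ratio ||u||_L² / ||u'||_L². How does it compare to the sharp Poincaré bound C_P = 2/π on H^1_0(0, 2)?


||u||_L² / ||u'||_L² = sqrt(14)/7 < C_P = 2/π.

u(x) = 1/3·x·(2 − x)^2, so u'(x) = (x - 2)*(3*x - 2)/3.
u(x) = 1/3·x·(2 − x)^2 vanishes at x = 0 and x = 2, so u ∈ H^1_0(0, 2). Differentiate via the product rule and integrate the resulting polynomials term by term.
  ∫_0^2 u² dx = ∫_0^2 (x^6/9 - 8*x^5/9 + 8*x^4/3 - 32*x^3/9 + 16*x^2/9) dx. Term by term:
    ∫_0^2 x^6/9 dx = 128/63;  ∫_0^2 -8*x^5/9 dx = -256/27;  ∫_0^2 8*x^4/3 dx = 256/15;
    ∫_0^2 -32*x^3/9 dx = -128/9;  ∫_0^2 16*x^2/9 dx = 128/27.
  Sum: 128/63 − 256/27 + 256/15 − 128/9 + 128/27 = 128/945.
  ∫_0^2 (u')² dx = ∫_0^2 (x^4 - 16*x^3/3 + 88*x^2/9 - 64*x/9 + 16/9) dx. Term by term:
    ∫_0^2 x^4 dx = 32/5;  ∫_0^2 -16*x^3/3 dx = -64/3;  ∫_0^2 88*x^2/9 dx = 704/27;
    ∫_0^2 -64*x/9 dx = -128/9;  ∫_0^2 16/9 dx = 32/9.
  Sum: 32/5 − 64/3 + 704/27 − 128/9 + 32/9 = 64/135.
∫_0^2 u² dx = 128/945, so ||u||_L² = 8*sqrt(210)/315.
∫_0^2 (u')² dx = 64/135, so ||u'||_L² = 8*sqrt(15)/45.
Ratio ||u||_L² / ||u'||_L² = sqrt(14)/7.
Sharp Poincaré constant on H^1_0(0, 2) is C_P = L/π = 2/π, achieved by sin(π/2·x).
A polynomial bump cannot attain the sharp Poincaré constant (only the first sine eigenfunction does), so the ratio is strictly less than C_P, consistent with ||u||_L² ≤ C_P ||u'||_L².


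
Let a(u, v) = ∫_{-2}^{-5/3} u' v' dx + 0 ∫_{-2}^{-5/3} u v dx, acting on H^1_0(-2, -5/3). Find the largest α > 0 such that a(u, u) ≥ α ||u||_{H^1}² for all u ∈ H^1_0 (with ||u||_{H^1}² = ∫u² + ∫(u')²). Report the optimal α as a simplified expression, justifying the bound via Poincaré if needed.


α = 9*π^2/(1 + 9*π^2)

Coercivity of a(·,·) on H^1_0(-2, -5/3) means a(u, u) ≥ α ||u||_{H^1}² for every u ∈ H^1_0.
The interval has length L = 1/3, and Poincaré/coercivity depend only on L. Here a(u, u) = ∫(u')² + (0)·∫u².
Here c = 0, so a(u,u) = ∫(u')² alone. The condition a(u,u) ≥ α||u||_{H^1}² reads (1−α)∫(u')² ≥ (α−c)∫u². Any admissible α is ≤ 1 (rapidly oscillating u have ∫u²/∫(u')² → 0), and α = 1 would force 0 ≥ (1−c)∫u², impossible since c < 1; so 1−α > 0. By the sharp Poincaré inequality on H^1_0 of an interval of length L, ∫(u')² ≥ (π/L)²∫u² with equality for the first sine mode sin(π(x−x₀)/L) (x₀ the left endpoint), so the inequality holds for all u iff (1−α)(π/L)² ≥ α − c, i.e. α ≤ ((π/L)² + c)/((π/L)² + 1) = (1 + c(L/π)²)/(1 + (L/π)²). (Direct route, valid since c ≤ 0: Poincaré gives c∫u² ≥ c(L/π)²∫(u')², so a(u,u) ≥ (1 + c(L/π)²)∫(u')², while ||u||_{H^1}² ≤ (1 + (L/π)²)∫(u')²; dividing yields the same α.) With (π/L)² = 9*π^2 and c = 0, the largest admissible constant is α = ((π/L)² + c)/((π/L)² + 1).
Simplifying, α = 9*π^2/(1 + 9*π^2).


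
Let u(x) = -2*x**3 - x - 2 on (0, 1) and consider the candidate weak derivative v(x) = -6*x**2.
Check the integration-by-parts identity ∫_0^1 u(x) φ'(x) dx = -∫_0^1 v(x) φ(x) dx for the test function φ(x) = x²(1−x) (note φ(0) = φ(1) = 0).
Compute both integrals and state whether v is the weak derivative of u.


LHS = 17/60, RHS = 1/5. No, v is not the weak derivative of u.

u(x) = -2*x**3 - x - 2, classical derivative u'(x) = -6*x**2 - 1.
φ(x) = x²(1−x), so φ'(x) = x*(2 - 3*x).
Note φ(0) = φ(1) = 0, so the boundary term u·φ vanishes.
LHS = ∫_0^1 u(x) φ'(x) dx = ∫_0^1 (6*x^5 - 4*x^4 + 3*x^3 + 4*x^2 - 4*x) dx. Term by term:
  ∫_0^1 6*x^5 dx = 1;  ∫_0^1 -4*x^4 dx = -4/5;  ∫_0^1 3*x^3 dx = 3/4;
  ∫_0^1 4*x^2 dx = 4/3;  ∫_0^1 -4*x dx = -2.
Sum: 1 − 4/5 + 3/4 + 4/3 − 2 = 17/60.
So LHS = 17/60.
∫_0^1 v(x) φ(x) dx = ∫_0^1 (6*x^5 - 6*x^4) dx. Term by term:
  ∫_0^1 6*x^5 dx = 1;  ∫_0^1 -6*x^4 dx = -6/5.
Sum: 1 − 6/5 = -1/5.
So RHS = -∫_0^1 v(x) φ(x) dx = 1/5.
LHS − RHS = 1/12 ≠ 0, so the identity fails.
(For a valid weak derivative the identity must hold for EVERY test function, in particular this one. The failure shows v is NOT the weak derivative of u.)
Correct weak derivative would be u'(x) = -6*x**2 - 1.


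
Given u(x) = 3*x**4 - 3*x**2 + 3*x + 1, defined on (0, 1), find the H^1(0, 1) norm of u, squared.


||u||_{H^1}^2 = 177/10

The H^1 norm (squared) on an interval (0, L) is
  ||u||_{H^1}^2 = ∫_0^L u(x)^2 dx + ∫_0^L u'(x)^2 dx.
Compute u'(x) = 12*x**3 - 6*x + 3.
Then u(x)^2 = 9*x**8 - 18*x**6 + 18*x**5 + 15*x**4 - 18*x**3 + 3*x**2 + 6*x + 1 and u'(x)^2 = 144*x**6 - 144*x**4 + 72*x**3 + 36*x**2 - 36*x + 9.
Integrate each monomial from 0 to 1 using ∫_0^1 c·x^n dx = c·1^(n+1)/(n+1):
  ∫_0^1 u(x)^2 dx = ∫_0^1 (9*x^8 - 18*x^6 + 18*x^5 + 15*x^4 - 18*x^3 + 3*x^2 + 6*x + 1) dx. Term by term:
    ∫_0^1 9*x^8 dx = 1;  ∫_0^1 -18*x^6 dx = -18/7;  ∫_0^1 18*x^5 dx = 3;
    ∫_0^1 15*x^4 dx = 3;  ∫_0^1 -18*x^3 dx = -9/2;  ∫_0^1 3*x^2 dx = 1;
    ∫_0^1 6*x dx = 3;  ∫_0^1 1 dx = 1.
  Sum: 1 − 18/7 + 3 + 3 − 9/2 + 1 + 3 + 1 = 69/14.
  ∫_0^1 u'(x)^2 dx = ∫_0^1 (144*x^6 - 144*x^4 + 72*x^3 + 36*x^2 - 36*x + 9) dx. Term by term:
    ∫_0^1 144*x^6 dx = 144/7;  ∫_0^1 -144*x^4 dx = -144/5;  ∫_0^1 72*x^3 dx = 18;
    ∫_0^1 36*x^2 dx = 12;  ∫_0^1 -36*x dx = -18;  ∫_0^1 9 dx = 9.
  Sum: 144/7 − 144/5 + 18 + 12 − 18 + 9 = 447/35.
Adding: ||u||_{H^1}^2 = 69/14 + 447/35 = 177/10.


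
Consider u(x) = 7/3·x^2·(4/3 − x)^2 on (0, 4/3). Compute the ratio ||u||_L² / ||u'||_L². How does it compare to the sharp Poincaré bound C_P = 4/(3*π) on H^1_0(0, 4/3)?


||u||_L² / ||u'||_L² = 2*sqrt(3)/9 < C_P = 4/(3*π).

u(x) = 7/3·x^2·(4/3 − x)^2, so u'(x) = 28*x*(3*x - 4)*(3*x - 2)/27.
u(x) = 7/3·x^2·(4/3 − x)^2 vanishes at x = 0 and x = 4/3, so u ∈ H^1_0(0, 4/3). Differentiate via the product rule and integrate the resulting polynomials term by term.
  ∫_0^4/3 u² dx = ∫_0^4/3 (49*x^8/9 - 784*x^7/27 + 1568*x^6/27 - 12544*x^5/243 + 12544*x^4/729) dx. Term by term:
    ∫_0^4/3 49*x^8/9 dx = 12845056/1594323;  ∫_0^4/3 -784*x^7/27 dx = -6422528/177147;  ∫_0^4/3 1568*x^6/27 dx = 3670016/59049;
    ∫_0^4/3 -12544*x^5/243 dx = -25690112/531441;  ∫_0^4/3 12544*x^4/729 dx = 12845056/885735.
  Sum: 12845056/1594323 − 6422528/177147 + 3670016/59049 − 25690112/531441 + 12845056/885735 = 917504/7971615.
  ∫_0^4/3 (u')² dx = ∫_0^4/3 (784*x^6/9 - 3136*x^5/9 + 40768*x^4/81 - 25088*x^3/81 + 50176*x^2/729) dx. Term by term:
    ∫_0^4/3 784*x^6/9 dx = 1835008/19683;  ∫_0^4/3 -3136*x^5/9 dx = -6422528/19683;  ∫_0^4/3 40768*x^4/81 dx = 41746432/98415;
    ∫_0^4/3 -25088*x^3/81 dx = -1605632/6561;  ∫_0^4/3 50176*x^2/729 dx = 3211264/59049.
  Sum: 1835008/19683 − 6422528/19683 + 41746432/98415 − 1605632/6561 + 3211264/59049 = 229376/295245.
∫_0^4/3 u² dx = 917504/7971615, so ||u||_L² = 256*sqrt(210)/10935.
∫_0^4/3 (u')² dx = 229376/295245, so ||u'||_L² = 128*sqrt(70)/1215.
Ratio ||u||_L² / ||u'||_L² = 2*sqrt(3)/9.
Sharp Poincaré constant on H^1_0(0, 4/3) is C_P = L/π = 4/(3*π), achieved by sin(3*π/4·x).
A polynomial bump cannot attain the sharp Poincaré constant (only the first sine eigenfunction does), so the ratio is strictly less than C_P, consistent with ||u||_L² ≤ C_P ||u'||_L².


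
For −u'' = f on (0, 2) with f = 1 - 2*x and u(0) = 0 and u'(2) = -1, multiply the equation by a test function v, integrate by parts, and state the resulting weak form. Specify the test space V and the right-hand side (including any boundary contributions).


V = {v ∈ H^1(0, 2) : v(0) = 0} (test functions vanish at x = 0 where u is specified); weak form: ∫_0^2 u'v' dx = ∫_0^2 (1 - 2*x) v dx − v(2) for all v ∈ V.

Multiply both sides by a test function v and integrate from 0 to 2:
  ∫_0^2 −u''(x) v(x) dx = ∫_0^2 f(x) v(x) dx.
Integrate the LHS by parts once:
  ∫_0^2 −u'' v dx = −[u'(x) v(x)]_0^2 + ∫_0^2 u'(x) v'(x) dx.
Thus ∫_0^2 u'(x) v'(x) dx = ∫_0^2 f(x) v(x) dx + [u'(x) v(x)]_0^2.
Choose V so that boundary terms are either known or forced to vanish.
Mixed BC: u(0) = 0 (Dirichlet) and u'(2) = -1 (Neumann). Define V = {v ∈ H^1(0, 2) : v(0) = 0}. Then [u' v]_0^2 = u'(2)·v(2) − u'(0)·0 = − v(2).
Weak formulation: find u (satisfying any essential BC) such that ∫_0^2 u'(x) v'(x) dx = ∫_0^2 f v dx − v(2) for all v ∈ V (Dirichlet at 0 absorbed into V; Neumann datum at x = 2 contributes the boundary term).
Substituting f(x) = 1 - 2*x, the right-hand side is ∫_0^2 (1 - 2*x) v dx − v(2).


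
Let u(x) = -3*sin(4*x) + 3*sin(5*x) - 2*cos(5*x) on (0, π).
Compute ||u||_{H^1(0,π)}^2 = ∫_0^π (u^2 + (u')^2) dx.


||u||_{H^1(0,π)}^2 = -832/3 + 491*π/2

u'(x) = 10*sin(5*x) - 12*cos(4*x) + 15*cos(5*x).
Expand u² and (u')² and integrate term by term on (0, π), using: for integers n ≥ 1, ∫_0^π sin²(nx) dx = ∫_0^π cos²(nx) dx = π/2; for n ≠ n', ∫_0^π sin(nx)sin(n'x) dx = ∫_0^π cos(nx)cos(n'x) dx = 0; and by product-to-sum, ∫_0^π sin(nx)cos(n'x) dx = ½∫_0^π [sin((n+n')x) + sin((n−n')x)] dx, which is 0 when n+n' is even and 2n/(n²−n'²) when n+n' is odd (it need not vanish on (0, π)).
  u² squared terms: (-3)²·∫sin(4x)² dx = 9·π/2 = 9*π/2;  (-2)²·∫cos(5x)² dx = 4·π/2 = 2*π;  (3)²·∫sin(5x)² dx = 9·π/2 = 9*π/2.
  u² cross terms: 2·(-3)·(-2)·∫sin(4x)·cos(5x) dx = 12·(-8/9) = -32/3;  2·(-3)·(3)·∫sin(4x)·sin(5x) dx = -18·(0) = 0;  2·(-2)·(3)·∫cos(5x)·sin(5x) dx = -12·(0) = 0.
  So ∫_0^π u² dx = 9*π/2 + 2*π + 9*π/2 − 32/3 + 0 + 0 = -32/3 + 11*π.
  (u')² squared terms: (-12)²·∫cos(4x)² dx = 144·π/2 = 72*π;  (10)²·∫sin(5x)² dx = 100·π/2 = 50*π;  (15)²·∫cos(5x)² dx = 225·π/2 = 225*π/2.
  (u')² cross terms: 2·(-12)·(10)·∫cos(4x)·sin(5x) dx = -240·(10/9) = -800/3;  2·(-12)·(15)·∫cos(4x)·cos(5x) dx = -360·(0) = 0;  2·(10)·(15)·∫sin(5x)·cos(5x) dx = 300·(0) = 0.
  So ∫_0^π (u')² dx = 72*π + 50*π + 225*π/2 − 800/3 + 0 + 0 = -800/3 + 469*π/2.
||u||_{H^1}^2 = (-32/3 + 11*π) + (-800/3 + 469*π/2) = -832/3 + 491*π/2.


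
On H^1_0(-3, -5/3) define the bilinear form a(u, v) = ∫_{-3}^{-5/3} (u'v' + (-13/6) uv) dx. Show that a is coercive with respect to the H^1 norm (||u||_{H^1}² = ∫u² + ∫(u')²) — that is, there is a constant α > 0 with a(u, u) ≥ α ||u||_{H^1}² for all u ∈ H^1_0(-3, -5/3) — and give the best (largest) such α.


α = (-104 + 27*π^2)/(3*(16 + 9*π^2))

Coercivity of a(·,·) on H^1_0(-3, -5/3) means a(u, u) ≥ α ||u||_{H^1}² for every u ∈ H^1_0.
The interval has length L = 4/3, and Poincaré/coercivity depend only on L. Here a(u, u) = ∫(u')² + (-13/6)·∫u².
Here c = -13/6 < 0 with |c| < (π/L)² = 9*π^2/16, so coercivity still holds. The condition a(u,u) ≥ α||u||_{H^1}² reads (1−α)∫(u')² ≥ (α−c)∫u². Any admissible α is ≤ 1 (rapidly oscillating u have ∫u²/∫(u')² → 0), and α = 1 would force 0 ≥ (1−c)∫u², impossible since c < 1; so 1−α > 0. By the sharp Poincaré inequality on H^1_0 of an interval of length L, ∫(u')² ≥ (π/L)²∫u² with equality for the first sine mode sin(π(x−x₀)/L) (x₀ the left endpoint), so the inequality holds for all u iff (1−α)(π/L)² ≥ α − c, i.e. α ≤ ((π/L)² + c)/((π/L)² + 1) = (1 + c(L/π)²)/(1 + (L/π)²). (Direct route, valid since c ≤ 0: Poincaré gives c∫u² ≥ c(L/π)²∫(u')², so a(u,u) ≥ (1 + c(L/π)²)∫(u')², while ||u||_{H^1}² ≤ (1 + (L/π)²)∫(u')²; dividing yields the same α.) With (π/L)² = 9*π^2/16 and c = -13/6, the largest admissible constant is α = ((π/L)² + c)/((π/L)² + 1).
Simplifying, α = (-104 + 27*π^2)/(3*(16 + 9*π^2)).


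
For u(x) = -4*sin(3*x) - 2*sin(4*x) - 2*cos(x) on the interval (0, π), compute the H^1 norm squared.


||u||_{H^1(0,π)}^2 = 128/15 + 118*π

u'(x) = 2*sin(x) - 12*cos(3*x) - 8*cos(4*x).
Expand u² and (u')² and integrate term by term on (0, π), using: for integers n ≥ 1, ∫_0^π sin²(nx) dx = ∫_0^π cos²(nx) dx = π/2; for n ≠ n', ∫_0^π sin(nx)sin(n'x) dx = ∫_0^π cos(nx)cos(n'x) dx = 0; and by product-to-sum, ∫_0^π sin(nx)cos(n'x) dx = ½∫_0^π [sin((n+n')x) + sin((n−n')x)] dx, which is 0 when n+n' is even and 2n/(n²−n'²) when n+n' is odd (it need not vanish on (0, π)).
  u² squared terms: (-4)²·∫sin(3x)² dx = 16·π/2 = 8*π;  (-2)²·∫cos(x)² dx = 4·π/2 = 2*π;  (-2)²·∫sin(4x)² dx = 4·π/2 = 2*π.
  u² cross terms: 2·(-4)·(-2)·∫sin(3x)·cos(x) dx = 16·(0) = 0;  2·(-4)·(-2)·∫sin(3x)·sin(4x) dx = 16·(0) = 0;  2·(-2)·(-2)·∫cos(x)·sin(4x) dx = 8·(8/15) = 64/15.
  So ∫_0^π u² dx = 8*π + 2*π + 2*π + 0 + 0 + 64/15 = 64/15 + 12*π.
  (u')² squared terms: (-12)²·∫cos(3x)² dx = 144·π/2 = 72*π;  (-8)²·∫cos(4x)² dx = 64·π/2 = 32*π;  (2)²·∫sin(x)² dx = 4·π/2 = 2*π.
  (u')² cross terms: 2·(-12)·(-8)·∫cos(3x)·cos(4x) dx = 192·(0) = 0;  2·(-12)·(2)·∫cos(3x)·sin(x) dx = -48·(0) = 0;  2·(-8)·(2)·∫cos(4x)·sin(x) dx = -32·(-2/15) = 64/15.
  So ∫_0^π (u')² dx = 72*π + 32*π + 2*π + 0 + 0 + 64/15 = 64/15 + 106*π.
||u||_{H^1}^2 = (64/15 + 12*π) + (64/15 + 106*π) = 128/15 + 118*π.


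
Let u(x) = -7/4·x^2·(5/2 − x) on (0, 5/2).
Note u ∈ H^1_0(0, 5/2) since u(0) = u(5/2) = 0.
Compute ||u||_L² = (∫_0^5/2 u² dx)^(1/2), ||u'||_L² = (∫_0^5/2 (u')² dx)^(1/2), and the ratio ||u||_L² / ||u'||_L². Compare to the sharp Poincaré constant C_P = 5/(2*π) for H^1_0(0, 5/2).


||u||_L² / ||u'||_L² = 5*sqrt(14)/28 < C_P = 5/(2*π).

u(x) = -7/4·x^2·(5/2 − x), so u'(x) = 7*x*(3*x - 5)/4.
u(x) = -7/4·x^2·(5/2 − x) vanishes at x = 0 and x = 5/2, so u ∈ H^1_0(0, 5/2). Differentiate via the product rule and integrate the resulting polynomials term by term.
  ∫_0^5/2 u² dx = ∫_0^5/2 (49*x^6/16 - 245*x^5/16 + 1225*x^4/64) dx. Term by term:
    ∫_0^5/2 49*x^6/16 dx = 546875/2048;  ∫_0^5/2 -245*x^5/16 dx = -3828125/6144;  ∫_0^5/2 1225*x^4/64 dx = 765625/2048.
  Sum: 546875/2048 − 3828125/6144 + 765625/2048 = 109375/6144.
  ∫_0^5/2 (u')² dx = ∫_0^5/2 (441*x^4/16 - 735*x^3/8 + 1225*x^2/16) dx. Term by term:
    ∫_0^5/2 441*x^4/16 dx = 275625/512;  ∫_0^5/2 -735*x^3/8 dx = -459375/512;  ∫_0^5/2 1225*x^2/16 dx = 153125/384.
  Sum: 275625/512 − 459375/512 + 153125/384 = 30625/768.
∫_0^5/2 u² dx = 109375/6144, so ||u||_L² = 125*sqrt(42)/192.
∫_0^5/2 (u')² dx = 30625/768, so ||u'||_L² = 175*sqrt(3)/48.
Ratio ||u||_L² / ||u'||_L² = 5*sqrt(14)/28.
Sharp Poincaré constant on H^1_0(0, 5/2) is C_P = L/π = 5/(2*π), achieved by sin(2*π/5·x).
A polynomial bump cannot attain the sharp Poincaré constant (only the first sine eigenfunction does), so the ratio is strictly less than C_P, consistent with ||u||_L² ≤ C_P ||u'||_L².


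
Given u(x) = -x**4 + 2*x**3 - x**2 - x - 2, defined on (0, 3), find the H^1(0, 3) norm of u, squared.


||u||_{H^1}^2 = 65073/35

The H^1 norm (squared) on an interval (0, L) is
  ||u||_{H^1}^2 = ∫_0^L u(x)^2 dx + ∫_0^L u'(x)^2 dx.
Compute u'(x) = -4*x**3 + 6*x**2 - 2*x - 1.
Then u(x)^2 = x**8 - 4*x**7 + 6*x**6 - 2*x**5 + x**4 - 6*x**3 + 5*x**2 + 4*x + 4 and u'(x)^2 = 16*x**6 - 48*x**5 + 52*x**4 - 16*x**3 - 8*x**2 + 4*x + 1.
Integrate each monomial from 0 to 3 using ∫_0^3 c·x^n dx = c·3^(n+1)/(n+1):
  ∫_0^3 u(x)^2 dx = ∫_0^3 (x^8 - 4*x^7 + 6*x^6 - 2*x^5 + x^4 - 6*x^3 + 5*x^2 + 4*x + 4) dx. Term by term:
    ∫_0^3 x^8 dx = 2187;  ∫_0^3 -4*x^7 dx = -6561/2;  ∫_0^3 6*x^6 dx = 13122/7;
    ∫_0^3 -2*x^5 dx = -243;  ∫_0^3 x^4 dx = 243/5;  ∫_0^3 -6*x^3 dx = -243/2;
    ∫_0^3 5*x^2 dx = 45;  ∫_0^3 4*x dx = 18;  ∫_0^3 4 dx = 12.
  Sum: 2187 − 6561/2 + 13122/7 − 243 + 243/5 − 243/2 + 45 + 18 + 12 = 18906/35.
  ∫_0^3 u'(x)^2 dx = ∫_0^3 (16*x^6 - 48*x^5 + 52*x^4 - 16*x^3 - 8*x^2 + 4*x + 1) dx. Term by term:
    ∫_0^3 16*x^6 dx = 34992/7;  ∫_0^3 -48*x^5 dx = -5832;  ∫_0^3 52*x^4 dx = 12636/5;
    ∫_0^3 -16*x^3 dx = -324;  ∫_0^3 -8*x^2 dx = -72;  ∫_0^3 4*x dx = 18;
    ∫_0^3 1 dx = 3.
  Sum: 34992/7 − 5832 + 12636/5 − 324 − 72 + 18 + 3 = 46167/35.
Adding: ||u||_{H^1}^2 = 18906/35 + 46167/35 = 65073/35.


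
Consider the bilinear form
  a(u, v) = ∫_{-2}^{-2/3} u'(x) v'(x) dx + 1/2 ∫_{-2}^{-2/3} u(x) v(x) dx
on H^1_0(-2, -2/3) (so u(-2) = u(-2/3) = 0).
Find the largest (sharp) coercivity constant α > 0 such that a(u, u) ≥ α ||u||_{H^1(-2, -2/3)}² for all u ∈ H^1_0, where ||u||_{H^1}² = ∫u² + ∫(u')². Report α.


α = (8 + 9*π^2)/(16 + 9*π^2)

Coercivity of a(·,·) on H^1_0(-2, -2/3) means a(u, u) ≥ α ||u||_{H^1}² for every u ∈ H^1_0.
The interval has length L = 4/3, and Poincaré/coercivity depend only on L. Here a(u, u) = ∫(u')² + (1/2)·∫u².
Here 0 < c = 1/2 < 1. The condition a(u,u) ≥ α||u||_{H^1}² reads (1−α)∫(u')² ≥ (α−c)∫u². Any admissible α is ≤ 1 (rapidly oscillating u have ∫u²/∫(u')² → 0), and α = 1 would force 0 ≥ (1−c)∫u², impossible since c < 1; so 1−α > 0. By the sharp Poincaré inequality on H^1_0 of an interval of length L, ∫(u')² ≥ (π/L)²∫u² with equality for the first sine mode sin(π(x−x₀)/L) (x₀ the left endpoint), so the inequality holds for all u iff (1−α)(π/L)² ≥ α − c, i.e. α ≤ ((π/L)² + c)/((π/L)² + 1) = (1 + c(L/π)²)/(1 + (L/π)²). With (π/L)² = 9*π^2/16 and c = 1/2, the largest admissible constant is α = ((π/L)² + c)/((π/L)² + 1).
Simplifying, α = (8 + 9*π^2)/(16 + 9*π^2).


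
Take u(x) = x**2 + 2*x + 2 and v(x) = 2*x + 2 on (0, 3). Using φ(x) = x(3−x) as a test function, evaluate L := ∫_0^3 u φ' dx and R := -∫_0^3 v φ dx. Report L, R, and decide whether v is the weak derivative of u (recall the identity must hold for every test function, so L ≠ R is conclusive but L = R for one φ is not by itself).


LHS = -45/2, RHS = -45/2. Yes, v = u' weakly.

u(x) = x**2 + 2*x + 2, classical derivative u'(x) = 2*x + 2.
φ(x) = x(3−x), so φ'(x) = 3 - 2*x.
Note φ(0) = φ(3) = 0, so the boundary term u·φ vanishes.
LHS = ∫_0^3 u(x) φ'(x) dx = ∫_0^3 (-2*x^3 - x^2 + 2*x + 6) dx. Term by term:
  ∫_0^3 -2*x^3 dx = -81/2;  ∫_0^3 -x^2 dx = -9;  ∫_0^3 2*x dx = 9;
  ∫_0^3 6 dx = 18.
Sum: -81/2 − 9 + 9 + 18 = -45/2.
So LHS = -45/2.
∫_0^3 v(x) φ(x) dx = ∫_0^3 (-2*x^3 + 4*x^2 + 6*x) dx. Term by term:
  ∫_0^3 -2*x^3 dx = -81/2;  ∫_0^3 4*x^2 dx = 36;  ∫_0^3 6*x dx = 27.
Sum: -81/2 + 36 + 27 = 45/2.
So RHS = -∫_0^3 v(x) φ(x) dx = -45/2.
LHS = RHS, so the identity holds for this test φ.
Moreover u is smooth here and v(x) = u'(x) = 2*x + 2 pointwise, so the identity holds for every test function. Hence v is the weak derivative of u.


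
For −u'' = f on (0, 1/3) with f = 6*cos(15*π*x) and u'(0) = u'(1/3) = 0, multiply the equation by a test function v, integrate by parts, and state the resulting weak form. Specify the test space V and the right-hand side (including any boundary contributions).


V = H^1(0, 1/3) (no boundary constraint on v; u is determined up to an additive constant); weak form: ∫_0^1/3 u'v' dx = ∫_0^1/3 (6*cos(15*π*x)) v dx for all v ∈ V.

Multiply both sides by a test function v and integrate from 0 to 1/3:
  ∫_0^1/3 −u''(x) v(x) dx = ∫_0^1/3 f(x) v(x) dx.
Integrate the LHS by parts once:
  ∫_0^1/3 −u'' v dx = −[u'(x) v(x)]_0^1/3 + ∫_0^1/3 u'(x) v'(x) dx.
Thus ∫_0^1/3 u'(x) v'(x) dx = ∫_0^1/3 f(x) v(x) dx + [u'(x) v(x)]_0^1/3.
Choose V so that boundary terms are either known or forced to vanish.
u has homogeneous Neumann: u'(0) = u'(1/3) = 0. So [u' v]_0^1/3 = 0·v(1/3) − 0·v(0) = 0 for any v; take V = H^1(0, 1/3).
Weak formulation: find u (satisfying any essential BC) such that ∫_0^1/3 u'(x) v'(x) dx = ∫_0^1/3 f v dx for all v ∈ V (homogeneous Neumann, so boundary terms vanish).
Substituting f(x) = 6*cos(15*π*x), the right-hand side is ∫_0^1/3 (6*cos(15*π*x)) v dx.
Compatibility check (pure Neumann): taking v ≡ 1 ∈ V gives 0 = ∫_0^1/3 f dx + (0) − (0), i.e. ∫_0^1/3 f dx must equal u'(0) − u'(1/3) = 0. Indeed ∫_0^1/3 (6*cos(15*π*x)) dx = 0, so the data are compatible. The solution is then unique only up to an additive constant (fix it e.g. by requiring ∫_0^1/3 u dx = 0).


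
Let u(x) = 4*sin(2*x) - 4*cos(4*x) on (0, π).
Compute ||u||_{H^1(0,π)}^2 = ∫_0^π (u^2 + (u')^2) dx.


||u||_{H^1(0,π)}^2 = 176*π

u'(x) = 16*sin(4*x) + 8*cos(2*x).
Expand u² and (u')² and integrate term by term on (0, π), using: for integers n ≥ 1, ∫_0^π sin²(nx) dx = ∫_0^π cos²(nx) dx = π/2; for n ≠ n', ∫_0^π sin(nx)sin(n'x) dx = ∫_0^π cos(nx)cos(n'x) dx = 0; and by product-to-sum, ∫_0^π sin(nx)cos(n'x) dx = ½∫_0^π [sin((n+n')x) + sin((n−n')x)] dx, which is 0 when n+n' is even and 2n/(n²−n'²) when n+n' is odd (it need not vanish on (0, π)).
  u² squared terms: (-4)²·∫cos(4x)² dx = 16·π/2 = 8*π;  (4)²·∫sin(2x)² dx = 16·π/2 = 8*π.
  u² cross terms: 2·(-4)·(4)·∫cos(4x)·sin(2x) dx = -32·(0) = 0.
  So ∫_0^π u² dx = 8*π + 8*π + 0 = 16*π.
  (u')² squared terms: (8)²·∫cos(2x)² dx = 64·π/2 = 32*π;  (16)²·∫sin(4x)² dx = 256·π/2 = 128*π.
  (u')² cross terms: 2·(8)·(16)·∫cos(2x)·sin(4x) dx = 256·(0) = 0.
  So ∫_0^π (u')² dx = 32*π + 128*π + 0 = 160*π.
||u||_{H^1}^2 = (16*π) + (160*π) = 176*π.


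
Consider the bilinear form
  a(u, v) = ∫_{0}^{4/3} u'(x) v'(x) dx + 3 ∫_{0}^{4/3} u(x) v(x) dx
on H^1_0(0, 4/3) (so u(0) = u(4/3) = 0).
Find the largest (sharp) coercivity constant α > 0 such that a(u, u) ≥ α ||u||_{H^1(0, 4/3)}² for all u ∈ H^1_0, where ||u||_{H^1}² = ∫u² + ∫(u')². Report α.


α = 1

Coercivity of a(·,·) on H^1_0(0, 4/3) means a(u, u) ≥ α ||u||_{H^1}² for every u ∈ H^1_0.
The interval has length L = 4/3, and Poincaré/coercivity depend only on L. Here a(u, u) = ∫(u')² + (3)·∫u².
Here c = 3 ≥ 1, so a(u,u) = ∫(u')² + c∫u² ≥ ∫(u')² + ∫u² = ||u||_{H^1}², i.e. α = 1 works. No larger α is possible: a(u,u) ≥ α||u||_{H^1}² means (1−α)∫(u')² ≥ (α−c)∫u², and for the modes u_n = sin(nπ(x−x₀)/L) (x₀ the left endpoint) one has ∫u_n²/∫(u_n')² = (L/(nπ))² → 0, so a(u_n,u_n)/||u_n||_{H^1}² → 1. Hence the optimal constant is α = 1.
Therefore α = 1.


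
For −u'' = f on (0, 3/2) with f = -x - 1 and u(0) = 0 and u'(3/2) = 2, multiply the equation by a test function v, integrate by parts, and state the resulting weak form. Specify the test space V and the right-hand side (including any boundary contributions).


V = {v ∈ H^1(0, 3/2) : v(0) = 0} (test functions vanish at x = 0 where u is specified); weak form: ∫_0^3/2 u'v' dx = ∫_0^3/2 (-x - 1) v dx + 2·v(3/2) for all v ∈ V.

Multiply both sides by a test function v and integrate from 0 to 3/2:
  ∫_0^3/2 −u''(x) v(x) dx = ∫_0^3/2 f(x) v(x) dx.
Integrate the LHS by parts once:
  ∫_0^3/2 −u'' v dx = −[u'(x) v(x)]_0^3/2 + ∫_0^3/2 u'(x) v'(x) dx.
Thus ∫_0^3/2 u'(x) v'(x) dx = ∫_0^3/2 f(x) v(x) dx + [u'(x) v(x)]_0^3/2.
Choose V so that boundary terms are either known or forced to vanish.
Mixed BC: u(0) = 0 (Dirichlet) and u'(3/2) = 2 (Neumann). Define V = {v ∈ H^1(0, 3/2) : v(0) = 0}. Then [u' v]_0^3/2 = u'(3/2)·v(3/2) − u'(0)·0 = 2·v(3/2).
Weak formulation: find u (satisfying any essential BC) such that ∫_0^3/2 u'(x) v'(x) dx = ∫_0^3/2 f v dx + 2·v(3/2) for all v ∈ V (Dirichlet at 0 absorbed into V; Neumann datum at x = 3/2 contributes the boundary term).
Substituting f(x) = -x - 1, the right-hand side is ∫_0^3/2 (-x - 1) v dx + 2·v(3/2).


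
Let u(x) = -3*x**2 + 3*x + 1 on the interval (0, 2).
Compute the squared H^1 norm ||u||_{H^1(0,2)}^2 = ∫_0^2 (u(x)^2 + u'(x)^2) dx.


||u||_{H^1}^2 = 248/5

The H^1 norm (squared) on an interval (0, L) is
  ||u||_{H^1}^2 = ∫_0^L u(x)^2 dx + ∫_0^L u'(x)^2 dx.
Compute u'(x) = 3 - 6*x.
Then u(x)^2 = 9*x**4 - 18*x**3 + 3*x**2 + 6*x + 1 and u'(x)^2 = 36*x**2 - 36*x + 9.
Integrate each monomial from 0 to 2 using ∫_0^2 c·x^n dx = c·2^(n+1)/(n+1):
  ∫_0^2 u(x)^2 dx = ∫_0^2 (9*x^4 - 18*x^3 + 3*x^2 + 6*x + 1) dx. Term by term:
    ∫_0^2 9*x^4 dx = 288/5;  ∫_0^2 -18*x^3 dx = -72;  ∫_0^2 3*x^2 dx = 8;
    ∫_0^2 6*x dx = 12;  ∫_0^2 1 dx = 2.
  Sum: 288/5 − 72 + 8 + 12 + 2 = 38/5.
  ∫_0^2 u'(x)^2 dx = ∫_0^2 (36*x^2 - 36*x + 9) dx. Term by term:
    ∫_0^2 36*x^2 dx = 96;  ∫_0^2 -36*x dx = -72;  ∫_0^2 9 dx = 18.
  Sum: 96 − 72 + 18 = 42.
Adding: ||u||_{H^1}^2 = 38/5 + 42 = 248/5.


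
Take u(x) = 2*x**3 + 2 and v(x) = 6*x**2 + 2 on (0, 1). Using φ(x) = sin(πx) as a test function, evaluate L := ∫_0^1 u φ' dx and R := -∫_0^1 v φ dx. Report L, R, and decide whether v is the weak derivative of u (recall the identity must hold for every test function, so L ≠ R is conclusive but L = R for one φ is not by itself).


LHS = -6/π + 24/π^3, RHS = -10/π + 24/π^3. No, v is not the weak derivative of u.

u(x) = 2*x**3 + 2, classical derivative u'(x) = 6*x**2.
φ(x) = sin(πx), so φ'(x) = π*cos(π*x).
Note φ(0) = φ(1) = 0, so the boundary term u·φ vanishes.
LHS = ∫_0^1 u(x) φ'(x) dx = ∫_0^1 (2*π*x^3*cos(π*x) + 2*π*cos(π*x)) dx. Term by term:
  ∫_0^1 2*π*cos(π*x) dx = 0;  ∫_0^1 2*π*x^3*cos(π*x) dx = -6/π + 24/π^3.
Sum: 0 + -6/π + 24/π^3 = -6/π + 24/π^3.
So LHS = -6/π + 24/π^3.
∫_0^1 v(x) φ(x) dx = ∫_0^1 (6*x^2*sin(π*x) + 2*sin(π*x)) dx. Term by term:
  ∫_0^1 2*sin(π*x) dx = 4/π;  ∫_0^1 6*x^2*sin(π*x) dx = -24/π^3 + 6/π.
Sum: 4/π + -24/π^3 + 6/π = -24/π^3 + 10/π.
So RHS = -∫_0^1 v(x) φ(x) dx = -10/π + 24/π^3.
LHS − RHS = 4/π ≠ 0, so the identity fails.
(For a valid weak derivative the identity must hold for EVERY test function, in particular this one. The failure shows v is NOT the weak derivative of u.)
Correct weak derivative would be u'(x) = 6*x**2.
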